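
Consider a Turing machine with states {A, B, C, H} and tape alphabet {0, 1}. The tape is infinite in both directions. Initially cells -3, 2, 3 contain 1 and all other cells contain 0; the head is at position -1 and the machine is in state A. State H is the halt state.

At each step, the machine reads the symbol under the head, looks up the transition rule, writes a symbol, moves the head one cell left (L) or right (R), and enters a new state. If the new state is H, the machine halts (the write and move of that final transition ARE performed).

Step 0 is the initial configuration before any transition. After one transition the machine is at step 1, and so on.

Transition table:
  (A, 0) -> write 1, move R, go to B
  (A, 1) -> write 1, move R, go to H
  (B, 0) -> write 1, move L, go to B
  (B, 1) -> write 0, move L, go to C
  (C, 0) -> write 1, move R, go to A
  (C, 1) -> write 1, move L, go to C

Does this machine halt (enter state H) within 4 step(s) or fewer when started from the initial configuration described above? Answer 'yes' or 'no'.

Answer: no

Derivation:
Step 1: in state A at pos -1, read 0 -> (A,0)->write 1,move R,goto B. Now: state=B, head=0, tape[-4..4]=010100110 (head:     ^)
Step 2: in state B at pos 0, read 0 -> (B,0)->write 1,move L,goto B. Now: state=B, head=-1, tape[-4..4]=010110110 (head:    ^)
Step 3: in state B at pos -1, read 1 -> (B,1)->write 0,move L,goto C. Now: state=C, head=-2, tape[-4..4]=010010110 (head:   ^)
Step 4: in state C at pos -2, read 0 -> (C,0)->write 1,move R,goto A. Now: state=A, head=-1, tape[-4..4]=011010110 (head:    ^)
After 4 step(s): state = A (not H) -> not halted within 4 -> no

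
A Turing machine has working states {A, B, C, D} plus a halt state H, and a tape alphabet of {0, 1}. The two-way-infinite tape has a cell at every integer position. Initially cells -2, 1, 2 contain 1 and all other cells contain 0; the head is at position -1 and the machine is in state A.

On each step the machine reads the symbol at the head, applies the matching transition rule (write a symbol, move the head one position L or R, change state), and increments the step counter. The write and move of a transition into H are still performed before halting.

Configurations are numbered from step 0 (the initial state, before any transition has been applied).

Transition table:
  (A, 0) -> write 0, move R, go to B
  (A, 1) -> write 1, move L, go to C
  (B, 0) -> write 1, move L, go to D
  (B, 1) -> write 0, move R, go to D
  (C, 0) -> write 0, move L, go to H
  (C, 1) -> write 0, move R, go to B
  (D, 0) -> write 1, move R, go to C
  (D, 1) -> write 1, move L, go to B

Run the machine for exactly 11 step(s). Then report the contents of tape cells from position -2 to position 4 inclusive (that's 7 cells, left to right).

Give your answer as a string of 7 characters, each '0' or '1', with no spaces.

Step 1: in state A at pos -1, read 0 -> (A,0)->write 0,move R,goto B. Now: state=B, head=0, tape[-3..3]=0100110 (head:    ^)
Step 2: in state B at pos 0, read 0 -> (B,0)->write 1,move L,goto D. Now: state=D, head=-1, tape[-3..3]=0101110 (head:   ^)
Step 3: in state D at pos -1, read 0 -> (D,0)->write 1,move R,goto C. Now: state=C, head=0, tape[-3..3]=0111110 (head:    ^)
Step 4: in state C at pos 0, read 1 -> (C,1)->write 0,move R,goto B. Now: state=B, head=1, tape[-3..3]=0110110 (head:     ^)
Step 5: in state B at pos 1, read 1 -> (B,1)->write 0,move R,goto D. Now: state=D, head=2, tape[-3..3]=0110010 (head:      ^)
Step 6: in state D at pos 2, read 1 -> (D,1)->write 1,move L,goto B. Now: state=B, head=1, tape[-3..3]=0110010 (head:     ^)
Step 7: in state B at pos 1, read 0 -> (B,0)->write 1,move L,goto D. Now: state=D, head=0, tape[-3..3]=0110110 (head:    ^)
Step 8: in state D at pos 0, read 0 -> (D,0)->write 1,move R,goto C. Now: state=C, head=1, tape[-3..3]=0111110 (head:     ^)
Step 9: in state C at pos 1, read 1 -> (C,1)->write 0,move R,goto B. Now: state=B, head=2, tape[-3..3]=0111010 (head:      ^)
Step 10: in state B at pos 2, read 1 -> (B,1)->write 0,move R,goto D. Now: state=D, head=3, tape[-3..4]=01110000 (head:       ^)
Step 11: in state D at pos 3, read 0 -> (D,0)->write 1,move R,goto C. Now: state=C, head=4, tape[-3..5]=011100100 (head:        ^)

Answer: 1110010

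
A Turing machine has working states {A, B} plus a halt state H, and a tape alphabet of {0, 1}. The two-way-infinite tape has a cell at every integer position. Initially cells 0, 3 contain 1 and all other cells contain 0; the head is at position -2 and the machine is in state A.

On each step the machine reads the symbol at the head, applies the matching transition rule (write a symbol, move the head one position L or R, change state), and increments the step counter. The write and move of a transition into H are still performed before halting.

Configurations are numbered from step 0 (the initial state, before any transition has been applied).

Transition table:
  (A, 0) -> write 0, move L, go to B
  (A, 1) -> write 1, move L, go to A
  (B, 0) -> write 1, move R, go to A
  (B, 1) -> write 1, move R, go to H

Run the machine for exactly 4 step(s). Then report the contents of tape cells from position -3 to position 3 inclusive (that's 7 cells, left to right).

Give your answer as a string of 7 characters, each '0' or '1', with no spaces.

Answer: 1001001

Derivation:
Step 1: in state A at pos -2, read 0 -> (A,0)->write 0,move L,goto B. Now: state=B, head=-3, tape[-4..4]=000010010 (head:  ^)
Step 2: in state B at pos -3, read 0 -> (B,0)->write 1,move R,goto A. Now: state=A, head=-2, tape[-4..4]=010010010 (head:   ^)
Step 3: in state A at pos -2, read 0 -> (A,0)->write 0,move L,goto B. Now: state=B, head=-3, tape[-4..4]=010010010 (head:  ^)
Step 4: in state B at pos -3, read 1 -> (B,1)->write 1,move R,goto H. Now: state=H, head=-2, tape[-4..4]=010010010 (head:   ^)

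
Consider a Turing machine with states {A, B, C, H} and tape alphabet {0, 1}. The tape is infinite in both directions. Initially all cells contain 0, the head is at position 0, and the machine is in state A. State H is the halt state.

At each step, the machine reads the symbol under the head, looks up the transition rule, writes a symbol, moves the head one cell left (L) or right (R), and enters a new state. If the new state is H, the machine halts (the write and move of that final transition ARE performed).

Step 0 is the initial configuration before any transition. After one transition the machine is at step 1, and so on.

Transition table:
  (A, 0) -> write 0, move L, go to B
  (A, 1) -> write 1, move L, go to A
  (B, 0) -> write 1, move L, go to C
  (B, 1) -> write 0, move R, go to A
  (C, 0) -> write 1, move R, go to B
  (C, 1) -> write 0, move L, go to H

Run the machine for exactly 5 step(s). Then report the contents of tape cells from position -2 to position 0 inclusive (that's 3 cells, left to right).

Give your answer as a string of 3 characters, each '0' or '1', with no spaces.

Answer: 100

Derivation:
Step 1: in state A at pos 0, read 0 -> (A,0)->write 0,move L,goto B. Now: state=B, head=-1, tape[-2..1]=0000 (head:  ^)
Step 2: in state B at pos -1, read 0 -> (B,0)->write 1,move L,goto C. Now: state=C, head=-2, tape[-3..1]=00100 (head:  ^)
Step 3: in state C at pos -2, read 0 -> (C,0)->write 1,move R,goto B. Now: state=B, head=-1, tape[-3..1]=01100 (head:   ^)
Step 4: in state B at pos -1, read 1 -> (B,1)->write 0,move R,goto A. Now: state=A, head=0, tape[-3..1]=01000 (head:    ^)
Step 5: in state A at pos 0, read 0 -> (A,0)->write 0,move L,goto B. Now: state=B, head=-1, tape[-3..1]=01000 (head:   ^)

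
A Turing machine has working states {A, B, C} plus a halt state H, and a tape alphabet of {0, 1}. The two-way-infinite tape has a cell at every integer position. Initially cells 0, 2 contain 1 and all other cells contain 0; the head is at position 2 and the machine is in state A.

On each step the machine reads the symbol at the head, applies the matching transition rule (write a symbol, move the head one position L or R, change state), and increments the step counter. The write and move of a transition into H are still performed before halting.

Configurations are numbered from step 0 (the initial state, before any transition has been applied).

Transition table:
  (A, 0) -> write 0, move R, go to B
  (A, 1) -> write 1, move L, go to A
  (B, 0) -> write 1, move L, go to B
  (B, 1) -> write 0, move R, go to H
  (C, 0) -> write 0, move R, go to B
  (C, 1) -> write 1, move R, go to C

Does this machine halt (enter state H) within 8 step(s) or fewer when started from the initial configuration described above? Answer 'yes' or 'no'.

Answer: yes

Derivation:
Step 1: in state A at pos 2, read 1 -> (A,1)->write 1,move L,goto A. Now: state=A, head=1, tape[-1..3]=01010 (head:   ^)
Step 2: in state A at pos 1, read 0 -> (A,0)->write 0,move R,goto B. Now: state=B, head=2, tape[-1..3]=01010 (head:    ^)
Step 3: in state B at pos 2, read 1 -> (B,1)->write 0,move R,goto H. Now: state=H, head=3, tape[-1..4]=010000 (head:     ^)
State H reached at step 3; 3 <= 8 -> yes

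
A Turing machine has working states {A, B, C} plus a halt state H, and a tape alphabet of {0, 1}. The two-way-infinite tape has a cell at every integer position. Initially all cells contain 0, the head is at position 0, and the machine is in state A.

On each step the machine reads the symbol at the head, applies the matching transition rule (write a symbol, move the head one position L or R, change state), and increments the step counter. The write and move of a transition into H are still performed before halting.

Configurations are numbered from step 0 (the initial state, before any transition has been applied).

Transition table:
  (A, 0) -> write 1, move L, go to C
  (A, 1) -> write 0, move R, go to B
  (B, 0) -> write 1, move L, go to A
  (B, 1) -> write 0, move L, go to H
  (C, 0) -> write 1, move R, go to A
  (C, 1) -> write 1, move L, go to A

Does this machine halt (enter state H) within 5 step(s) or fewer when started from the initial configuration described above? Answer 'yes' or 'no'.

Answer: no

Derivation:
Step 1: in state A at pos 0, read 0 -> (A,0)->write 1,move L,goto C. Now: state=C, head=-1, tape[-2..1]=0010 (head:  ^)
Step 2: in state C at pos -1, read 0 -> (C,0)->write 1,move R,goto A. Now: state=A, head=0, tape[-2..1]=0110 (head:   ^)
Step 3: in state A at pos 0, read 1 -> (A,1)->write 0,move R,goto B. Now: state=B, head=1, tape[-2..2]=01000 (head:    ^)
Step 4: in state B at pos 1, read 0 -> (B,0)->write 1,move L,goto A. Now: state=A, head=0, tape[-2..2]=01010 (head:   ^)
Step 5: in state A at pos 0, read 0 -> (A,0)->write 1,move L,goto C. Now: state=C, head=-1, tape[-2..2]=01110 (head:  ^)
After 5 step(s): state = C (not H) -> not halted within 5 -> no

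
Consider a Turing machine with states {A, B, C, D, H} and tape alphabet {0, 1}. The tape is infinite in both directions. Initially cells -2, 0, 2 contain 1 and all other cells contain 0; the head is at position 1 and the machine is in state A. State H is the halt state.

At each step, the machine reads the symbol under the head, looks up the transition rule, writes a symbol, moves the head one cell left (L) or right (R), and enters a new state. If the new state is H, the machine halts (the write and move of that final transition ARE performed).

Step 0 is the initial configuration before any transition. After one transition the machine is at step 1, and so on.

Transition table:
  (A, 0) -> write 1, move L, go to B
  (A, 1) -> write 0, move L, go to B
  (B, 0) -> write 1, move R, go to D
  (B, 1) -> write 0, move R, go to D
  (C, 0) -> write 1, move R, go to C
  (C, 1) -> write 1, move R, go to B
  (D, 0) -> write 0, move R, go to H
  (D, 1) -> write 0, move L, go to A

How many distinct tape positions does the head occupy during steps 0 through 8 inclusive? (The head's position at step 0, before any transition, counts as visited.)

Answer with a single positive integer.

Answer: 4

Derivation:
Step 1: in state A at pos 1, read 0 -> (A,0)->write 1,move L,goto B. Now: state=B, head=0, tape[-3..3]=0101110 (head:    ^)
Step 2: in state B at pos 0, read 1 -> (B,1)->write 0,move R,goto D. Now: state=D, head=1, tape[-3..3]=0100110 (head:     ^)
Step 3: in state D at pos 1, read 1 -> (D,1)->write 0,move L,goto A. Now: state=A, head=0, tape[-3..3]=0100010 (head:    ^)
Step 4: in state A at pos 0, read 0 -> (A,0)->write 1,move L,goto B. Now: state=B, head=-1, tape[-3..3]=0101010 (head:   ^)
Step 5: in state B at pos -1, read 0 -> (B,0)->write 1,move R,goto D. Now: state=D, head=0, tape[-3..3]=0111010 (head:    ^)
Step 6: in state D at pos 0, read 1 -> (D,1)->write 0,move L,goto A. Now: state=A, head=-1, tape[-3..3]=0110010 (head:   ^)
Step 7: in state A at pos -1, read 1 -> (A,1)->write 0,move L,goto B. Now: state=B, head=-2, tape[-3..3]=0100010 (head:  ^)
Step 8: in state B at pos -2, read 1 -> (B,1)->write 0,move R,goto D. Now: state=D, head=-1, tape[-3..3]=0000010 (head:   ^)
Head positions at steps 0..8: starting at 1, distinct positions visited = {-2, -1, 0, 1} -> 4 position(s)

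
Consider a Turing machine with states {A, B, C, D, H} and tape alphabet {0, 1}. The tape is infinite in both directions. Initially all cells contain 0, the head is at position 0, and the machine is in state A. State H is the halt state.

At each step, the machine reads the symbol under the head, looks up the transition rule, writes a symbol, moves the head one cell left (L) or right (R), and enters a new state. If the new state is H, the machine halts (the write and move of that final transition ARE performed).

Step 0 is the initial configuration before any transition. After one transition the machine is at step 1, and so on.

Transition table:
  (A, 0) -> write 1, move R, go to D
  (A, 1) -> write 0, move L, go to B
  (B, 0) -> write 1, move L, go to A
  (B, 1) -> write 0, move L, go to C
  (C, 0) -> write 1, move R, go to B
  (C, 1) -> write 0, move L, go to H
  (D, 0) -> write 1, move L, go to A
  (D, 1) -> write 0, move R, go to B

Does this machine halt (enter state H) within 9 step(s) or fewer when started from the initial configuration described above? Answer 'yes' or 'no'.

Step 1: in state A at pos 0, read 0 -> (A,0)->write 1,move R,goto D. Now: state=D, head=1, tape[-1..2]=0100 (head:   ^)
Step 2: in state D at pos 1, read 0 -> (D,0)->write 1,move L,goto A. Now: state=A, head=0, tape[-1..2]=0110 (head:  ^)
Step 3: in state A at pos 0, read 1 -> (A,1)->write 0,move L,goto B. Now: state=B, head=-1, tape[-2..2]=00010 (head:  ^)
Step 4: in state B at pos -1, read 0 -> (B,0)->write 1,move L,goto A. Now: state=A, head=-2, tape[-3..2]=001010 (head:  ^)
Step 5: in state A at pos -2, read 0 -> (A,0)->write 1,move R,goto D. Now: state=D, head=-1, tape[-3..2]=011010 (head:   ^)
Step 6: in state D at pos -1, read 1 -> (D,1)->write 0,move R,goto B. Now: state=B, head=0, tape[-3..2]=010010 (head:    ^)
Step 7: in state B at pos 0, read 0 -> (B,0)->write 1,move L,goto A. Now: state=A, head=-1, tape[-3..2]=010110 (head:   ^)
Step 8: in state A at pos -1, read 0 -> (A,0)->write 1,move R,goto D. Now: state=D, head=0, tape[-3..2]=011110 (head:    ^)
Step 9: in state D at pos 0, read 1 -> (D,1)->write 0,move R,goto B. Now: state=B, head=1, tape[-3..2]=011010 (head:     ^)
After 9 step(s): state = B (not H) -> not halted within 9 -> no

Answer: no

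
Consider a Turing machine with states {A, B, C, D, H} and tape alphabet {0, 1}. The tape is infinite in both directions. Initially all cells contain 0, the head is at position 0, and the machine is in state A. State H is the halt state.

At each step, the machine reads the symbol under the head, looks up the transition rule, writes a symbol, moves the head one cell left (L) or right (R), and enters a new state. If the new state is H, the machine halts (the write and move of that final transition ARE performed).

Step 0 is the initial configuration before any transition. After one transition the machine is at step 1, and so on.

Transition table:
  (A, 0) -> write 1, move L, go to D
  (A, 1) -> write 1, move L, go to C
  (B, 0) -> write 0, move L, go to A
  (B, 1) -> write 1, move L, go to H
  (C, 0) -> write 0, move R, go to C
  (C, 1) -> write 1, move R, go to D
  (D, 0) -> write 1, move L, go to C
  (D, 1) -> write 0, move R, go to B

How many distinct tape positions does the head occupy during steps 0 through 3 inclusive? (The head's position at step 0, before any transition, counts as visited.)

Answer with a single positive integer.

Answer: 3

Derivation:
Step 1: in state A at pos 0, read 0 -> (A,0)->write 1,move L,goto D. Now: state=D, head=-1, tape[-2..1]=0010 (head:  ^)
Step 2: in state D at pos -1, read 0 -> (D,0)->write 1,move L,goto C. Now: state=C, head=-2, tape[-3..1]=00110 (head:  ^)
Step 3: in state C at pos -2, read 0 -> (C,0)->write 0,move R,goto C. Now: state=C, head=-1, tape[-3..1]=00110 (head:   ^)
Head positions at steps 0..3: starting at 0, distinct positions visited = {-2, -1, 0} -> 3 position(s)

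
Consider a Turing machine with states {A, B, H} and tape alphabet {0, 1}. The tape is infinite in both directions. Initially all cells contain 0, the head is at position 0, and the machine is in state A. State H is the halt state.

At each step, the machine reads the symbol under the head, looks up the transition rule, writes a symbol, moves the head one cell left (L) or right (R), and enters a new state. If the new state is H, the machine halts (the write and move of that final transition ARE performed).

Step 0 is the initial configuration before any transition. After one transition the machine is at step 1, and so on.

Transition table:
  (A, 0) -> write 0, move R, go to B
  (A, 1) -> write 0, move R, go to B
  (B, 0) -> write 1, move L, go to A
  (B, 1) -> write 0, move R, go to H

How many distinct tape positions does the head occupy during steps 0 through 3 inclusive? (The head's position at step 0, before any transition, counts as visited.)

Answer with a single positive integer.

Answer: 2

Derivation:
Step 1: in state A at pos 0, read 0 -> (A,0)->write 0,move R,goto B. Now: state=B, head=1, tape[-1..2]=0000 (head:   ^)
Step 2: in state B at pos 1, read 0 -> (B,0)->write 1,move L,goto A. Now: state=A, head=0, tape[-1..2]=0010 (head:  ^)
Step 3: in state A at pos 0, read 0 -> (A,0)->write 0,move R,goto B. Now: state=B, head=1, tape[-1..2]=0010 (head:   ^)
Head positions at steps 0..3: starting at 0, distinct positions visited = {0, 1} -> 2 position(s)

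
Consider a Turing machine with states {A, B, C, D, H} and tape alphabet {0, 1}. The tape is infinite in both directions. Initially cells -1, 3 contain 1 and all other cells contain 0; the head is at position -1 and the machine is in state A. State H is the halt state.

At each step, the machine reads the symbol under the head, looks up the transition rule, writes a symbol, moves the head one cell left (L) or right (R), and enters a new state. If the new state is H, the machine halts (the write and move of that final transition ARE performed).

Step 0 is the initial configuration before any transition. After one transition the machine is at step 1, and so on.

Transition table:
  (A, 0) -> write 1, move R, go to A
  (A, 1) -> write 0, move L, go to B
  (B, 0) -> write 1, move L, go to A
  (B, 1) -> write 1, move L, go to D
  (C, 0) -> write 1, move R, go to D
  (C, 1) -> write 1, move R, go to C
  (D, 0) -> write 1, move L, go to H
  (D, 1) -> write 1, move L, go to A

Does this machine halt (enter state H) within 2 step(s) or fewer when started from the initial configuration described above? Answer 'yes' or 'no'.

Answer: no

Derivation:
Step 1: in state A at pos -1, read 1 -> (A,1)->write 0,move L,goto B. Now: state=B, head=-2, tape[-3..4]=00000010 (head:  ^)
Step 2: in state B at pos -2, read 0 -> (B,0)->write 1,move L,goto A. Now: state=A, head=-3, tape[-4..4]=001000010 (head:  ^)
After 2 step(s): state = A (not H) -> not halted within 2 -> no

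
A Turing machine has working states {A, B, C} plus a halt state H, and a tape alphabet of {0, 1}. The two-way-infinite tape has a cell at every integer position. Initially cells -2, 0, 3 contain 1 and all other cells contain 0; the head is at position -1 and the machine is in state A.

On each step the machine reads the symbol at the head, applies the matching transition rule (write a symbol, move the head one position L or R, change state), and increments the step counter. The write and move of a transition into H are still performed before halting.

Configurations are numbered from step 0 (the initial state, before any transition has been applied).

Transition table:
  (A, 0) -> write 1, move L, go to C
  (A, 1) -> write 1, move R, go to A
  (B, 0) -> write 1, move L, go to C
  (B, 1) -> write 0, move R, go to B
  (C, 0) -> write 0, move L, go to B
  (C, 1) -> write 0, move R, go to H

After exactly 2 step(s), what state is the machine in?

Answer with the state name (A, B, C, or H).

Step 1: in state A at pos -1, read 0 -> (A,0)->write 1,move L,goto C. Now: state=C, head=-2, tape[-3..4]=01110010 (head:  ^)
Step 2: in state C at pos -2, read 1 -> (C,1)->write 0,move R,goto H. Now: state=H, head=-1, tape[-3..4]=00110010 (head:   ^)

Answer: H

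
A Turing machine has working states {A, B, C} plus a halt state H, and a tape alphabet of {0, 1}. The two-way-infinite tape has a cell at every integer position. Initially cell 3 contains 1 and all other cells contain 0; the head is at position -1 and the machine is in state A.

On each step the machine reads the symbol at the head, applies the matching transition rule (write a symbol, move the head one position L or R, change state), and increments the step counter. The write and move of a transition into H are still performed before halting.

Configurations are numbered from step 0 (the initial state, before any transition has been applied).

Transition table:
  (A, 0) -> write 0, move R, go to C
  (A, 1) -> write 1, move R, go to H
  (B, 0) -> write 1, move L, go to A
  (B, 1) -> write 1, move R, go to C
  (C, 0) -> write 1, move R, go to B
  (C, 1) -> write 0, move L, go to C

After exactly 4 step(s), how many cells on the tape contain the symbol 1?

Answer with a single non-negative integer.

Answer: 3

Derivation:
Step 1: in state A at pos -1, read 0 -> (A,0)->write 0,move R,goto C. Now: state=C, head=0, tape[-2..4]=0000010 (head:   ^)
Step 2: in state C at pos 0, read 0 -> (C,0)->write 1,move R,goto B. Now: state=B, head=1, tape[-2..4]=0010010 (head:    ^)
Step 3: in state B at pos 1, read 0 -> (B,0)->write 1,move L,goto A. Now: state=A, head=0, tape[-2..4]=0011010 (head:   ^)
Step 4: in state A at pos 0, read 1 -> (A,1)->write 1,move R,goto H. Now: state=H, head=1, tape[-2..4]=0011010 (head:    ^)
Cells containing 1 after step 4: {0, 1, 3} -> 3 cell(s)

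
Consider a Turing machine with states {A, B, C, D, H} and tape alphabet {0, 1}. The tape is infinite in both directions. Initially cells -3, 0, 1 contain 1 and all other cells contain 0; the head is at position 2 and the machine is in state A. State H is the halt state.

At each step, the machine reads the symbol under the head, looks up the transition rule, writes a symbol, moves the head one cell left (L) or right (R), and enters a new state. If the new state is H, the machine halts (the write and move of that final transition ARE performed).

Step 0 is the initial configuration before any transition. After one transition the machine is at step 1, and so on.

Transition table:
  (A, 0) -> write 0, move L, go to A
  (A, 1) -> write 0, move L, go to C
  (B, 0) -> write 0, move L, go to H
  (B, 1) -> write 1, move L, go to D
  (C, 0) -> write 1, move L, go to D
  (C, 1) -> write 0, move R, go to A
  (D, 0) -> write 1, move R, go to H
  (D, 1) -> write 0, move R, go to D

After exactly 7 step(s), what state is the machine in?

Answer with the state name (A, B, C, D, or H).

Step 1: in state A at pos 2, read 0 -> (A,0)->write 0,move L,goto A. Now: state=A, head=1, tape[-4..3]=01001100 (head:      ^)
Step 2: in state A at pos 1, read 1 -> (A,1)->write 0,move L,goto C. Now: state=C, head=0, tape[-4..3]=01001000 (head:     ^)
Step 3: in state C at pos 0, read 1 -> (C,1)->write 0,move R,goto A. Now: state=A, head=1, tape[-4..3]=01000000 (head:      ^)
Step 4: in state A at pos 1, read 0 -> (A,0)->write 0,move L,goto A. Now: state=A, head=0, tape[-4..3]=01000000 (head:     ^)
Step 5: in state A at pos 0, read 0 -> (A,0)->write 0,move L,goto A. Now: state=A, head=-1, tape[-4..3]=01000000 (head:    ^)
Step 6: in state A at pos -1, read 0 -> (A,0)->write 0,move L,goto A. Now: state=A, head=-2, tape[-4..3]=01000000 (head:   ^)
Step 7: in state A at pos -2, read 0 -> (A,0)->write 0,move L,goto A. Now: state=A, head=-3, tape[-4..3]=01000000 (head:  ^)

Answer: A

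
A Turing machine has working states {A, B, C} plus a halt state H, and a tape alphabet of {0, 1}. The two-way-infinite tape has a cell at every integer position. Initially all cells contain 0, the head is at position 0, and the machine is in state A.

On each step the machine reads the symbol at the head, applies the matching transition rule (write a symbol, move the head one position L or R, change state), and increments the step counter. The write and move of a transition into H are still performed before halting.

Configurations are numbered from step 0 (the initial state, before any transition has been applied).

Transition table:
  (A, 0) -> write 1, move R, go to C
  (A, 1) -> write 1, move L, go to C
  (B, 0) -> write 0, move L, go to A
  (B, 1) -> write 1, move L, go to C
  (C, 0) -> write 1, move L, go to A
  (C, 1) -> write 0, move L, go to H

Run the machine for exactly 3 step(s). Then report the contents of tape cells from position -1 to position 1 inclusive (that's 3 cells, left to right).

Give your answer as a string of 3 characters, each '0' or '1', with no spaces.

Answer: 011

Derivation:
Step 1: in state A at pos 0, read 0 -> (A,0)->write 1,move R,goto C. Now: state=C, head=1, tape[-1..2]=0100 (head:   ^)
Step 2: in state C at pos 1, read 0 -> (C,0)->write 1,move L,goto A. Now: state=A, head=0, tape[-1..2]=0110 (head:  ^)
Step 3: in state A at pos 0, read 1 -> (A,1)->write 1,move L,goto C. Now: state=C, head=-1, tape[-2..2]=00110 (head:  ^)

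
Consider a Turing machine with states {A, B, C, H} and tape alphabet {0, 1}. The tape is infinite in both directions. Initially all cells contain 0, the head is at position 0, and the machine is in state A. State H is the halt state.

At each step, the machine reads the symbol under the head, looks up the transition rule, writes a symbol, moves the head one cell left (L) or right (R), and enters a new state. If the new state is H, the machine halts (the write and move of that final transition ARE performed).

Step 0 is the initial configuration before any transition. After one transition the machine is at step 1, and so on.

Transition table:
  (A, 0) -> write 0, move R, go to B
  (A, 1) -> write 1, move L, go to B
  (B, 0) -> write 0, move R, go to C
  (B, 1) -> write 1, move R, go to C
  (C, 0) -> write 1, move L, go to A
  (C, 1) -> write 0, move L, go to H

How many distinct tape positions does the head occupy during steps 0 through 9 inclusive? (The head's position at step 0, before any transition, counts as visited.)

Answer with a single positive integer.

Answer: 4

Derivation:
Step 1: in state A at pos 0, read 0 -> (A,0)->write 0,move R,goto B. Now: state=B, head=1, tape[-1..2]=0000 (head:   ^)
Step 2: in state B at pos 1, read 0 -> (B,0)->write 0,move R,goto C. Now: state=C, head=2, tape[-1..3]=00000 (head:    ^)
Step 3: in state C at pos 2, read 0 -> (C,0)->write 1,move L,goto A. Now: state=A, head=1, tape[-1..3]=00010 (head:   ^)
Step 4: in state A at pos 1, read 0 -> (A,0)->write 0,move R,goto B. Now: state=B, head=2, tape[-1..3]=00010 (head:    ^)
Step 5: in state B at pos 2, read 1 -> (B,1)->write 1,move R,goto C. Now: state=C, head=3, tape[-1..4]=000100 (head:     ^)
Step 6: in state C at pos 3, read 0 -> (C,0)->write 1,move L,goto A. Now: state=A, head=2, tape[-1..4]=000110 (head:    ^)
Step 7: in state A at pos 2, read 1 -> (A,1)->write 1,move L,goto B. Now: state=B, head=1, tape[-1..4]=000110 (head:   ^)
Step 8: in state B at pos 1, read 0 -> (B,0)->write 0,move R,goto C. Now: state=C, head=2, tape[-1..4]=000110 (head:    ^)
Step 9: in state C at pos 2, read 1 -> (C,1)->write 0,move L,goto H. Now: state=H, head=1, tape[-1..4]=000010 (head:   ^)
Head positions at steps 0..9: starting at 0, distinct positions visited = {0, 1, 2, 3} -> 4 position(s)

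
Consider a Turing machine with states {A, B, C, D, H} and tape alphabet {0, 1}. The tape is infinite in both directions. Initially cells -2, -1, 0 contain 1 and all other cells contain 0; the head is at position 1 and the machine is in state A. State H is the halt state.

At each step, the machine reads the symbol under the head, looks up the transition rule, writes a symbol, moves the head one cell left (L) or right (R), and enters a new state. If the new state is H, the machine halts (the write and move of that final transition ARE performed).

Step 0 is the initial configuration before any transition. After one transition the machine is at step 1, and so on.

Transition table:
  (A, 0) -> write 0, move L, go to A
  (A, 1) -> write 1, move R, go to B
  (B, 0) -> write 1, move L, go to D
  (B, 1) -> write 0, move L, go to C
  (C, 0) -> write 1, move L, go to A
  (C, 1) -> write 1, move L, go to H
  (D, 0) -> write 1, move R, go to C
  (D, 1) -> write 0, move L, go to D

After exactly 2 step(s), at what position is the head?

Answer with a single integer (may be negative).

Answer: 1

Derivation:
Step 1: in state A at pos 1, read 0 -> (A,0)->write 0,move L,goto A. Now: state=A, head=0, tape[-3..2]=011100 (head:    ^)
Step 2: in state A at pos 0, read 1 -> (A,1)->write 1,move R,goto B. Now: state=B, head=1, tape[-3..2]=011100 (head:     ^)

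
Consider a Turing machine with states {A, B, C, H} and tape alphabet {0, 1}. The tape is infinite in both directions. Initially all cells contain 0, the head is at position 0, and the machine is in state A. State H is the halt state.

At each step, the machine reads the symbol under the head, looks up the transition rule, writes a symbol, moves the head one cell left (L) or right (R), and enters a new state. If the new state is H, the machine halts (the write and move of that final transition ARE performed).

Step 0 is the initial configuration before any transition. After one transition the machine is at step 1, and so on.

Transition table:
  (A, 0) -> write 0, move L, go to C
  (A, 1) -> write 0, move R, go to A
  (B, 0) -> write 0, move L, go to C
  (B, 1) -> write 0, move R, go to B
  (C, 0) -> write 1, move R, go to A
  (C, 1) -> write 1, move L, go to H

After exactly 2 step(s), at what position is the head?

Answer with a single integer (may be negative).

Answer: 0

Derivation:
Step 1: in state A at pos 0, read 0 -> (A,0)->write 0,move L,goto C. Now: state=C, head=-1, tape[-2..1]=0000 (head:  ^)
Step 2: in state C at pos -1, read 0 -> (C,0)->write 1,move R,goto A. Now: state=A, head=0, tape[-2..1]=0100 (head:   ^)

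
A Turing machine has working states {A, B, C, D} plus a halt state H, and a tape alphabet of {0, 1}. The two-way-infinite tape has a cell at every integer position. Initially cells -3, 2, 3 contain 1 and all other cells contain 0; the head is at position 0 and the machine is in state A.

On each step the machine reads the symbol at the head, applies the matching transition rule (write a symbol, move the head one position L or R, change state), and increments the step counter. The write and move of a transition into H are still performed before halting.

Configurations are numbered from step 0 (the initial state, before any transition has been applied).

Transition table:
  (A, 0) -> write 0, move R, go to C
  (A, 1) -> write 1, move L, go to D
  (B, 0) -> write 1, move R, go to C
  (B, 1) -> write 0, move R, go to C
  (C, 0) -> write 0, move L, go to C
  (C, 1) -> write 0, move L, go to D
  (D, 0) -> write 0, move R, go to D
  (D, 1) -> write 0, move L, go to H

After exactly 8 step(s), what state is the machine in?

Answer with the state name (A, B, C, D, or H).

Answer: D

Derivation:
Step 1: in state A at pos 0, read 0 -> (A,0)->write 0,move R,goto C. Now: state=C, head=1, tape[-4..4]=010000110 (head:      ^)
Step 2: in state C at pos 1, read 0 -> (C,0)->write 0,move L,goto C. Now: state=C, head=0, tape[-4..4]=010000110 (head:     ^)
Step 3: in state C at pos 0, read 0 -> (C,0)->write 0,move L,goto C. Now: state=C, head=-1, tape[-4..4]=010000110 (head:    ^)
Step 4: in state C at pos -1, read 0 -> (C,0)->write 0,move L,goto C. Now: state=C, head=-2, tape[-4..4]=010000110 (head:   ^)
Step 5: in state C at pos -2, read 0 -> (C,0)->write 0,move L,goto C. Now: state=C, head=-3, tape[-4..4]=010000110 (head:  ^)
Step 6: in state C at pos -3, read 1 -> (C,1)->write 0,move L,goto D. Now: state=D, head=-4, tape[-5..4]=0000000110 (head:  ^)
Step 7: in state D at pos -4, read 0 -> (D,0)->write 0,move R,goto D. Now: state=D, head=-3, tape[-5..4]=0000000110 (head:   ^)
Step 8: in state D at pos -3, read 0 -> (D,0)->write 0,move R,goto D. Now: state=D, head=-2, tape[-5..4]=0000000110 (head:    ^)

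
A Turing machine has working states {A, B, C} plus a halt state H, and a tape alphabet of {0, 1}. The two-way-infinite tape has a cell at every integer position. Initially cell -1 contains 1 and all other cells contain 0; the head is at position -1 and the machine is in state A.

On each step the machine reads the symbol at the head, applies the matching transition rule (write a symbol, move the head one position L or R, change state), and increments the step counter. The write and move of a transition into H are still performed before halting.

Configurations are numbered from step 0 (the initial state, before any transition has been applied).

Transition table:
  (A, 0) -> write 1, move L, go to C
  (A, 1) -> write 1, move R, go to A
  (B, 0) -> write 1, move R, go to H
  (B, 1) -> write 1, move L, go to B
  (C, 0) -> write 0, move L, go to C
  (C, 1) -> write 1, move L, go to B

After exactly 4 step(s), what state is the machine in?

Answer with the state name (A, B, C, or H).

Answer: H

Derivation:
Step 1: in state A at pos -1, read 1 -> (A,1)->write 1,move R,goto A. Now: state=A, head=0, tape[-2..1]=0100 (head:   ^)
Step 2: in state A at pos 0, read 0 -> (A,0)->write 1,move L,goto C. Now: state=C, head=-1, tape[-2..1]=0110 (head:  ^)
Step 3: in state C at pos -1, read 1 -> (C,1)->write 1,move L,goto B. Now: state=B, head=-2, tape[-3..1]=00110 (head:  ^)
Step 4: in state B at pos -2, read 0 -> (B,0)->write 1,move R,goto H. Now: state=H, head=-1, tape[-3..1]=01110 (head:   ^)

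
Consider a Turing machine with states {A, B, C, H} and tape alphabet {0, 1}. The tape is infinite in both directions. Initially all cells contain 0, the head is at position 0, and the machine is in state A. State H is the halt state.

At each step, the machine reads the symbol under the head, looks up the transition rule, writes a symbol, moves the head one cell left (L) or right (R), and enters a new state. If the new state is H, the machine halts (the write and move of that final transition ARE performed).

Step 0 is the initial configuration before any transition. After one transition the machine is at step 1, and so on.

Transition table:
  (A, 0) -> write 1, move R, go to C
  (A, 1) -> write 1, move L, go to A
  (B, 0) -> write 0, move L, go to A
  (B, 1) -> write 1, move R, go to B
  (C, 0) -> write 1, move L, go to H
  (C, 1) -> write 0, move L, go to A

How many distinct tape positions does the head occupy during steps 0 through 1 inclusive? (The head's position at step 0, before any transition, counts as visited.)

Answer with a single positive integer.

Answer: 2

Derivation:
Step 1: in state A at pos 0, read 0 -> (A,0)->write 1,move R,goto C. Now: state=C, head=1, tape[-1..2]=0100 (head:   ^)
Head positions at steps 0..1: starting at 0, distinct positions visited = {0, 1} -> 2 position(s)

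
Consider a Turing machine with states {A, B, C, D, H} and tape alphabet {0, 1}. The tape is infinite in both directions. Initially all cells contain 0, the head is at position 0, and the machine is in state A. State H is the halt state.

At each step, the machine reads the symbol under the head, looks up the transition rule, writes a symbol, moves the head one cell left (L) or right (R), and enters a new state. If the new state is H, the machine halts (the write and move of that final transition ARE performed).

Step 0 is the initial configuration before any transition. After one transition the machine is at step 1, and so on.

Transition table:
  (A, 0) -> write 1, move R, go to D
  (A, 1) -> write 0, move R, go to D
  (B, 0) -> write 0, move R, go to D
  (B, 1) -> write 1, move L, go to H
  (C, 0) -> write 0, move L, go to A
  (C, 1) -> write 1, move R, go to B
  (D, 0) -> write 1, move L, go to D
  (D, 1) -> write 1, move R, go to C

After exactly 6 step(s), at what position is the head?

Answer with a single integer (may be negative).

Step 1: in state A at pos 0, read 0 -> (A,0)->write 1,move R,goto D. Now: state=D, head=1, tape[-1..2]=0100 (head:   ^)
Step 2: in state D at pos 1, read 0 -> (D,0)->write 1,move L,goto D. Now: state=D, head=0, tape[-1..2]=0110 (head:  ^)
Step 3: in state D at pos 0, read 1 -> (D,1)->write 1,move R,goto C. Now: state=C, head=1, tape[-1..2]=0110 (head:   ^)
Step 4: in state C at pos 1, read 1 -> (C,1)->write 1,move R,goto B. Now: state=B, head=2, tape[-1..3]=01100 (head:    ^)
Step 5: in state B at pos 2, read 0 -> (B,0)->write 0,move R,goto D. Now: state=D, head=3, tape[-1..4]=011000 (head:     ^)
Step 6: in state D at pos 3, read 0 -> (D,0)->write 1,move L,goto D. Now: state=D, head=2, tape[-1..4]=011010 (head:    ^)

Answer: 2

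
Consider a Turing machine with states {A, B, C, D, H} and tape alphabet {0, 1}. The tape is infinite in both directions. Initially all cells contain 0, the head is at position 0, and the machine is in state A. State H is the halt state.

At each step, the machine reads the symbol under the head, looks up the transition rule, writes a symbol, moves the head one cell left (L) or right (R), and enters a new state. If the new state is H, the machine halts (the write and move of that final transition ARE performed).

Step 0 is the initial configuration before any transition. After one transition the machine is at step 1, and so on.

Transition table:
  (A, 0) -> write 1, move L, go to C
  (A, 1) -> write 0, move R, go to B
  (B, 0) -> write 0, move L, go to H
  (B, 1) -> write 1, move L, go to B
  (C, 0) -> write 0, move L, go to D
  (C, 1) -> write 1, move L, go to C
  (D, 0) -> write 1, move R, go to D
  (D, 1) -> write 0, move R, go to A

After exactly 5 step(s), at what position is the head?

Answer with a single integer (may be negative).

Answer: 1

Derivation:
Step 1: in state A at pos 0, read 0 -> (A,0)->write 1,move L,goto C. Now: state=C, head=-1, tape[-2..1]=0010 (head:  ^)
Step 2: in state C at pos -1, read 0 -> (C,0)->write 0,move L,goto D. Now: state=D, head=-2, tape[-3..1]=00010 (head:  ^)
Step 3: in state D at pos -2, read 0 -> (D,0)->write 1,move R,goto D. Now: state=D, head=-1, tape[-3..1]=01010 (head:   ^)
Step 4: in state D at pos -1, read 0 -> (D,0)->write 1,move R,goto D. Now: state=D, head=0, tape[-3..1]=01110 (head:    ^)
Step 5: in state D at pos 0, read 1 -> (D,1)->write 0,move R,goto A. Now: state=A, head=1, tape[-3..2]=011000 (head:     ^)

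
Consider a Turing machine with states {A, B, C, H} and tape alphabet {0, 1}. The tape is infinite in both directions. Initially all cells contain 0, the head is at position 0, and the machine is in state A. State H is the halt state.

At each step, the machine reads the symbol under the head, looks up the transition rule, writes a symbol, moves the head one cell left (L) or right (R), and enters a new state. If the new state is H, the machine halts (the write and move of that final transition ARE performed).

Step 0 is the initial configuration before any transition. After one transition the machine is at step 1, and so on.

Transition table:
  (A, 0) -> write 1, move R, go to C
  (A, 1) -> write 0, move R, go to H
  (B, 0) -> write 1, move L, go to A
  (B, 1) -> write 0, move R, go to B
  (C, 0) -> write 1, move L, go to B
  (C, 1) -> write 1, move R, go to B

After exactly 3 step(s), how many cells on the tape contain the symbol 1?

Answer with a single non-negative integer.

Step 1: in state A at pos 0, read 0 -> (A,0)->write 1,move R,goto C. Now: state=C, head=1, tape[-1..2]=0100 (head:   ^)
Step 2: in state C at pos 1, read 0 -> (C,0)->write 1,move L,goto B. Now: state=B, head=0, tape[-1..2]=0110 (head:  ^)
Step 3: in state B at pos 0, read 1 -> (B,1)->write 0,move R,goto B. Now: state=B, head=1, tape[-1..2]=0010 (head:   ^)
Cells containing 1 after step 3: {1} -> 1 cell(s)

Answer: 1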